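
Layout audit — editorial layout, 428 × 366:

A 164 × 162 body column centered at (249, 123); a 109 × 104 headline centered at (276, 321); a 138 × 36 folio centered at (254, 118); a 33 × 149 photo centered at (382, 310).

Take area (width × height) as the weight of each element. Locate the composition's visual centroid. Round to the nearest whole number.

Areas: body column 164·162 = 26568, headline 109·104 = 11336, folio 138·36 = 4968, photo 33·149 = 4917. Total weight = 47789.
x-moment: 26568·249 + 11336·276 + 4968·254 + 4917·382 = 12884334; centroid 12884334/47789 ≈ 269.61.
y-moment: 26568·123 + 11336·321 + 4968·118 + 4917·310 = 9017214; centroid 9017214/47789 ≈ 188.69.

(270, 189)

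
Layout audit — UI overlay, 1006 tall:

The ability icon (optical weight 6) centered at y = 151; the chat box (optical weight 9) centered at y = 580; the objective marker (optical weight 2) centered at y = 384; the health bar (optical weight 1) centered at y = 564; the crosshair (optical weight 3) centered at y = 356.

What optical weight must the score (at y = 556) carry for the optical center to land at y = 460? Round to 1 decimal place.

w ≈ 11.8

Existing Σw = 21 (6 + 9 + 2 + 1 + 3); existing moment 6·151 + 9·580 + 2·384 + 1·564 + 3·356 = 8526.
For the centroid to hit 460: (8526 + w·556) / (21 + w) = 460.
Solving: w = (460·21 − 8526) / (556 − 460) = 1134 / 96 ≈ 11.81.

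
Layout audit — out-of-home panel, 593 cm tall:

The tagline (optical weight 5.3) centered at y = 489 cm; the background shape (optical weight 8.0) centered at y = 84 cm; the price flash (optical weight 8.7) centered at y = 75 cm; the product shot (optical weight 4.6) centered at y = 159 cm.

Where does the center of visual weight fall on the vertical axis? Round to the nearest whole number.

Total weight = 5.3 + 8.0 + 8.7 + 4.6 = 26.6.
Σw·y = 5.3·489 + 8.0·84 + 8.7·75 + 4.6·159 = 4647.6, so ȳ = 4647.6/26.6 ≈ 174.72.

y ≈ 175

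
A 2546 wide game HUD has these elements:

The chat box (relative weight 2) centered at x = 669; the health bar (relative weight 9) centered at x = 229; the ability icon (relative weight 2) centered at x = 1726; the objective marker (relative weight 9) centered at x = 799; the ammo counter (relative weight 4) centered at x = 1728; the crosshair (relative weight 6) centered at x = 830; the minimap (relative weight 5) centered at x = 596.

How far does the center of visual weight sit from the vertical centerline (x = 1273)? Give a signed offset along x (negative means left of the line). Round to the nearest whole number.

Weights sum to 2 + 9 + 2 + 9 + 4 + 6 + 5 = 37.
x: (2·669 + 9·229 + 2·1726 + 9·799 + 4·1728 + 6·830 + 5·596) / 37 = 28914 / 37 ≈ 781.46
Against x = 1273, that's 781.46 − 1273 = -491.54.

≈ -492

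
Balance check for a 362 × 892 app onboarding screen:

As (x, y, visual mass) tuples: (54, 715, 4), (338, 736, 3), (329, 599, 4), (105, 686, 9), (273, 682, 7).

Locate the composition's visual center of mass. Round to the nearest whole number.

Weights sum to 4 + 3 + 4 + 9 + 7 = 27.
Σw·x = 4·54 + 3·338 + 4·329 + 9·105 + 7·273 = 5402, so x̄ = 5402/27 ≈ 200.07.
Σw·y = 4·715 + 3·736 + 4·599 + 9·686 + 7·682 = 18412, so ȳ = 18412/27 ≈ 681.93.

(200, 682)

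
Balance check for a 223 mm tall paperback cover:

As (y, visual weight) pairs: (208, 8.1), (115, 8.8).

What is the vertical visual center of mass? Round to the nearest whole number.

y ≈ 160

Weights sum to 8.1 + 8.8 = 16.9.
y-moment: 8.1·208 + 8.8·115 = 2696.8; centroid 2696.8/16.9 ≈ 159.57.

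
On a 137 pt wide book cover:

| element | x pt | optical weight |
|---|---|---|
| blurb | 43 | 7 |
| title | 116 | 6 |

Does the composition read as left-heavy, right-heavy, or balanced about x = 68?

Weights sum to 7 + 6 = 13.
x: (7·43 + 6·116) / 13 = 997 / 13 ≈ 76.69
76.7 lies right of the midline 68, so the layout is right-heavy.

right-heavy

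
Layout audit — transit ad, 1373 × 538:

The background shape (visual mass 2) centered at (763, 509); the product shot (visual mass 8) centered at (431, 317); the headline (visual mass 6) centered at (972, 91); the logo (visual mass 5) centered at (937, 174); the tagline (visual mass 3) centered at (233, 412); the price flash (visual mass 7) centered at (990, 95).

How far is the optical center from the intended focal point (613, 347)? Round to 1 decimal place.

≈ 182.6

Weights sum to 2 + 8 + 6 + 5 + 3 + 7 = 31.
Σw·x = 23120; x̄ = 23120/31 ≈ 745.81.
y: moment 6871 / weight 31 ≈ 221.65
Offset from (613, 347): Δx ≈ 132.81, Δy ≈ -125.35; distance = √(Δx² + Δy²) ≈ 182.62.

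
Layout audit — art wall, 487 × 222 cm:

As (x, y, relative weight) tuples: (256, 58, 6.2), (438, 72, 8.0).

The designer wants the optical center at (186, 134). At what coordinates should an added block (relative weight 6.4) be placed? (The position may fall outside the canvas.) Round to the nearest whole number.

New total weight: (6.2 + 8.0) + 6.4 = 20.6.
x: need Σw·x = 20.6·186 = 3831.6. Existing = 6.2·256 + 8.0·438 = 5091.2. Remainder -1259.6 / 6.4 ≈ -196.81.
y: need Σw·y = 20.6·134 = 2760.4. Existing = 6.2·58 + 8.0·72 = 935.6. Remainder 1824.8 / 6.4 ≈ 285.12.

(-197, 285)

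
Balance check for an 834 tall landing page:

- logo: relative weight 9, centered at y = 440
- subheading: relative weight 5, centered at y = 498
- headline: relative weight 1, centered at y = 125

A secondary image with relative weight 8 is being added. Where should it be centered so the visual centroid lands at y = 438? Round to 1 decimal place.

y ≈ 437.4

After adding the secondary image, total weight = 9 + 5 + 1 + 8 = 23.
y: target moment 23×438 = 10074; current 9·440 + 5·498 + 1·125 = 6575; the secondary image supplies 3499, so y = 3499/8 ≈ 437.38.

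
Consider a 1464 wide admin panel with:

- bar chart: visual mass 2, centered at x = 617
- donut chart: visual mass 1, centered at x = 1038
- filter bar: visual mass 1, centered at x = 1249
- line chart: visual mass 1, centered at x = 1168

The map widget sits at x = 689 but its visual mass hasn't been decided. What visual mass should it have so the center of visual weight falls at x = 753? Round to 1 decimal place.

Known weights sum to 2 + 1 + 1 + 1 = 5; their moment is 2·617 + 1·1038 + 1·1249 + 1·1168 = 4689.
Balance at x = 753 requires (4689 + w·689) / (5 + w) = 753.
Solving: w = (753·5 − 4689) / (689 − 753) = -924 / -64 ≈ 14.44.

w ≈ 14.4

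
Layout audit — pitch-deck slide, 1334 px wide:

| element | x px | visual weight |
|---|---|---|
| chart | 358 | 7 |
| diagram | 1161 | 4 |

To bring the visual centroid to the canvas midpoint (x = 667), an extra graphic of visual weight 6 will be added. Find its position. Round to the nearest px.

x ≈ 698

After adding the extra graphic, total weight = 7 + 4 + 6 = 17.
Along x: (7150 + 6·x) / 17 = 667 (existing moment 7·358 + 4·1161 = 7150) ⇒ x = (11339 − 7150) / 6 ≈ 698.17.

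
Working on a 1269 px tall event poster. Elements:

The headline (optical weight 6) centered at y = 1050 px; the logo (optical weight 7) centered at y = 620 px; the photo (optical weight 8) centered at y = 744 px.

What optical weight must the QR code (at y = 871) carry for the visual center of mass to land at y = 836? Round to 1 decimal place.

Known weights sum to 6 + 7 + 8 = 21; their moment is 6·1050 + 7·620 + 8·744 = 16592.
For the centroid to hit 836: (16592 + w·871) / (21 + w) = 836.
Solving: w = (836·21 − 16592) / (871 − 836) = 964 / 35 ≈ 27.54.

w ≈ 27.5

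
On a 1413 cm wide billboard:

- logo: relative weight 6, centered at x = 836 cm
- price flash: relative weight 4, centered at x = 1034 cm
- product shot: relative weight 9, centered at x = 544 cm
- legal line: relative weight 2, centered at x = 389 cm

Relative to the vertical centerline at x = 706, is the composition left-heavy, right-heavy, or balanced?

balanced

Total weight = 6 + 4 + 9 + 2 = 21.
x: (6·836 + 4·1034 + 9·544 + 2·389) / 21 = 14826 / 21 ≈ 706.00
That equals the midline 706 — balanced.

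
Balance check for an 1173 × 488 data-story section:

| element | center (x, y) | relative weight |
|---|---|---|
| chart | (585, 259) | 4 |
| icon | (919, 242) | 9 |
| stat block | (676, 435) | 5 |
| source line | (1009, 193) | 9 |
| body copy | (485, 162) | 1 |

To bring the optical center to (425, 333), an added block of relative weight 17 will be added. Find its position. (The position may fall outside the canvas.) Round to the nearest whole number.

(-261, 453)

With the added block, Σw becomes 4 + 9 + 5 + 9 + 1 + 17 = 45.
x: target moment 45×425 = 19125; current 4·585 + 9·919 + 5·676 + 9·1009 + 1·485 = 23557; the added block supplies -4432, so x = -4432/17 ≈ -260.71.
y: target moment 45×333 = 14985; current 4·259 + 9·242 + 5·435 + 9·193 + 1·162 = 7288; the added block supplies 7697, so y = 7697/17 ≈ 452.76.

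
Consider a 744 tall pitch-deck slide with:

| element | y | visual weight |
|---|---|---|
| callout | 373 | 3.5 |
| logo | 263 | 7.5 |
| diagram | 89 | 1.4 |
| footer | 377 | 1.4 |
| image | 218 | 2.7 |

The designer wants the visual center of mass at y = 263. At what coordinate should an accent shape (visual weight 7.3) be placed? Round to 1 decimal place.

With the accent shape, Σw becomes 3.5 + 7.5 + 1.4 + 1.4 + 2.7 + 7.3 = 23.8.
Along y: (4519.0 + 7.3·y) / 23.8 = 263 (existing moment 3.5·373 + 7.5·263 + 1.4·89 + 1.4·377 + 2.7·218 = 4519.0) ⇒ y = (6259.4 − 4519.0) / 7.3 ≈ 238.41.

y ≈ 238.4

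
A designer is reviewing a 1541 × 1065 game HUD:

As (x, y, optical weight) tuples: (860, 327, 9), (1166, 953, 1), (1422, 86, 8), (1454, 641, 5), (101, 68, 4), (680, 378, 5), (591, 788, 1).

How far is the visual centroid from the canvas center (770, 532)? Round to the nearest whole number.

≈ 286

Total weight = 9 + 1 + 8 + 5 + 4 + 5 + 1 = 33.
x: (9·860 + 1·1166 + 8·1422 + 5·1454 + 4·101 + 5·680 + 1·591) / 33 = 31947 / 33 ≈ 968.09
y: (9·327 + 1·953 + 8·86 + 5·641 + 4·68 + 5·378 + 1·788) / 33 = 10739 / 33 ≈ 325.42
Offset from (770, 532): Δx ≈ 198.09, Δy ≈ -206.58; distance = √(Δx² + Δy²) ≈ 286.21.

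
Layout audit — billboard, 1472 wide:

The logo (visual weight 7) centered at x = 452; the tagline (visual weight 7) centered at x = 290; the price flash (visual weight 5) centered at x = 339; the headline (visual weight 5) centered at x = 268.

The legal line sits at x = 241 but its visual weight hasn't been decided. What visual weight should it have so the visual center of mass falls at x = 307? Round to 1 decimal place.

w ≈ 13.0

Known weights sum to 7 + 7 + 5 + 5 = 24; their moment is 7·452 + 7·290 + 5·339 + 5·268 = 8229.
Balance at x = 307 requires (8229 + w·241) / (24 + w) = 307.
Rearranging, w·(241 − 307) = 307·24 − 8229 = -861, so w ≈ -861/-66 = 13.05.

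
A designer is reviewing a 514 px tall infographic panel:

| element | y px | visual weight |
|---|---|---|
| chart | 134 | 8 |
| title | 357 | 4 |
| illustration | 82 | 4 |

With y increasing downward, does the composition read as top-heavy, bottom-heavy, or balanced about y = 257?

top-heavy

Weights sum to 8 + 4 + 4 = 16.
Σw·y = 8·134 + 4·357 + 4·82 = 2828, so ȳ = 2828/16 ≈ 176.75.
176.8 vs midline 257 → top-heavy.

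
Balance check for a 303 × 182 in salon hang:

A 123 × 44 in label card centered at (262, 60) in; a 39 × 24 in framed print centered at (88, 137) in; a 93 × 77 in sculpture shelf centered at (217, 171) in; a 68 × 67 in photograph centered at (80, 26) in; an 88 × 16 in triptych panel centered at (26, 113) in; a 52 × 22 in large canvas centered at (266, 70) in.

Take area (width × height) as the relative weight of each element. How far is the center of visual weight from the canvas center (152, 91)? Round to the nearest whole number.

≈ 31 in

Areas: label card 123·44 = 5412, framed print 39·24 = 936, sculpture shelf 93·77 = 7161, photograph 68·67 = 4556, triptych panel 88·16 = 1408, large canvas 52·22 = 1144. Total weight = 20617.
Σw·x = 5412·262 + 936·88 + 7161·217 + 4556·80 + 1408·26 + 1144·266 = 3759641, so x̄ = 3759641/20617 ≈ 182.36.
Σw·y = 5412·60 + 936·137 + 7161·171 + 4556·26 + 1408·113 + 1144·70 = 2035123, so ȳ = 2035123/20617 ≈ 98.71.
From (152, 91): dx = 30.36, dy = 7.71, so the distance is √(dx²+dy²) ≈ 31.32.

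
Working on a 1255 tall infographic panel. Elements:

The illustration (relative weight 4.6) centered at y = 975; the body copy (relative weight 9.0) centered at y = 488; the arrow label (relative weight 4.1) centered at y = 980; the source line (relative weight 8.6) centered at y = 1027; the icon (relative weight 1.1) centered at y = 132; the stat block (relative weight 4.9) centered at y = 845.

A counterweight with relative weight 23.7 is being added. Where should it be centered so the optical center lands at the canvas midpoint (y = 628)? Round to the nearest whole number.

New total weight: (4.6 + 9.0 + 4.1 + 8.6 + 1.1 + 4.9) + 23.7 = 56.0.
y: target moment 56.0×628 = 35168.0; current 4.6·975 + 9.0·488 + 4.1·980 + 8.6·1027 + 1.1·132 + 4.9·845 = 26012.9; the counterweight supplies 9155.1, so y = 9155.1/23.7 ≈ 386.29.

y ≈ 386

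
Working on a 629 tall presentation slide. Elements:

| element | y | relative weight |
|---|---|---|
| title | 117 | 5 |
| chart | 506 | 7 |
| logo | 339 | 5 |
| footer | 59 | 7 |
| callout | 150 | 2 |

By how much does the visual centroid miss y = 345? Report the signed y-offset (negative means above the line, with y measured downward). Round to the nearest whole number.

Σw = 5 + 7 + 5 + 7 + 2 = 26.
y-moment: 5·117 + 7·506 + 5·339 + 7·59 + 2·150 = 6535; centroid 6535/26 ≈ 251.35.
Difference: 251.35 − 345 ≈ -93.65.

≈ -94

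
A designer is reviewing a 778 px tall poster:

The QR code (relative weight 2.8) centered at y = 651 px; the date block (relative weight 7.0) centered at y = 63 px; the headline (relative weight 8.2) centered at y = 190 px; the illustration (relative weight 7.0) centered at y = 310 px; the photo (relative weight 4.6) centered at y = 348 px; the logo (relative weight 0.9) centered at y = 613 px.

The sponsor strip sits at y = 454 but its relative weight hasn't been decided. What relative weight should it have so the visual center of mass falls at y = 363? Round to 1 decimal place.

w ≈ 32.2

Known weights sum to 2.8 + 7.0 + 8.2 + 7.0 + 4.6 + 0.9 = 30.5; their moment is 2.8·651 + 7.0·63 + 8.2·190 + 7.0·310 + 4.6·348 + 0.9·613 = 8144.3.
Balance at y = 363 requires (8144.3 + w·454) / (30.5 + w) = 363.
Solving: w = (363·30.5 − 8144.3) / (454 − 363) = 2927.2 / 91 ≈ 32.17.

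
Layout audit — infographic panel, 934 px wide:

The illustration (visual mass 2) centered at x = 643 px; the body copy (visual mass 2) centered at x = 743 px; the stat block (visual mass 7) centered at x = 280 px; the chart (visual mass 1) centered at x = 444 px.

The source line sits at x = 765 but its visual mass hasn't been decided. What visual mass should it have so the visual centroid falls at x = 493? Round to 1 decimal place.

w ≈ 2.7

Known weights sum to 2 + 2 + 7 + 1 = 12; their moment is 2·643 + 2·743 + 7·280 + 1·444 = 5176.
Set Σw·x/Σw = 493: (5176 + 765w) = 493·(12 + w).
Rearranging, w·(765 − 493) = 493·12 − 5176 = 740, so w ≈ 740/272 = 2.72.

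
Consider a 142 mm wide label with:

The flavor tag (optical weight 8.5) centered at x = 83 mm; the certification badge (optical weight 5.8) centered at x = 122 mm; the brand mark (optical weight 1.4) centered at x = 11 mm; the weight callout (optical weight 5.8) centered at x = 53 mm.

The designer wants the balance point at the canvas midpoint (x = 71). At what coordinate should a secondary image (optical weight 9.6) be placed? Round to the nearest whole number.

New total weight: (8.5 + 5.8 + 1.4 + 5.8) + 9.6 = 31.1.
Along x: (1735.9 + 9.6·x) / 31.1 = 71 (existing moment 8.5·83 + 5.8·122 + 1.4·11 + 5.8·53 = 1735.9) ⇒ x = (2208.1 − 1735.9) / 9.6 ≈ 49.19.

x ≈ 49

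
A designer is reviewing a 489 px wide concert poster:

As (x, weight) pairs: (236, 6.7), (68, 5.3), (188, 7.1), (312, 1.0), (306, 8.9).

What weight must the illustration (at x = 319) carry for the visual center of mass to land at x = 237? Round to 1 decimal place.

Existing Σw = 29.0 (6.7 + 5.3 + 7.1 + 1.0 + 8.9); existing moment 6.7·236 + 5.3·68 + 7.1·188 + 1.0·312 + 8.9·306 = 6311.8.
Balance at x = 237 requires (6311.8 + w·319) / (29.0 + w) = 237.
Rearranging, w·(319 − 237) = 237·29.0 − 6311.8 = 561.2, so w ≈ 561.2/82 = 6.84.

w ≈ 6.8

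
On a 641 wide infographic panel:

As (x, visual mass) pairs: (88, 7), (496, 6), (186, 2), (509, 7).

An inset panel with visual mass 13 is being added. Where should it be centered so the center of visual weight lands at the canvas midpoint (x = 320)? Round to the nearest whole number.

New total weight: (7 + 6 + 2 + 7) + 13 = 35.
Along x: (7527 + 13·x) / 35 = 320 (existing moment 7·88 + 6·496 + 2·186 + 7·509 = 7527) ⇒ x = (11200 − 7527) / 13 ≈ 282.54.

x ≈ 283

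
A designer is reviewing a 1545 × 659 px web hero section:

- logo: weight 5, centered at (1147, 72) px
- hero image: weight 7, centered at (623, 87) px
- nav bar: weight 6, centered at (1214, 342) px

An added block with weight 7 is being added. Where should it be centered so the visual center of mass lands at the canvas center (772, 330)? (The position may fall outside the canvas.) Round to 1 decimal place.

(274.3, 747.0)

With the added block, Σw becomes 5 + 7 + 6 + 7 = 25.
x: target moment 25×772 = 19300; current 5·1147 + 7·623 + 6·1214 = 17380; the added block supplies 1920, so x = 1920/7 ≈ 274.29.
y: target moment 25×330 = 8250; current 5·72 + 7·87 + 6·342 = 3021; the added block supplies 5229, so y = 5229/7 ≈ 747.00.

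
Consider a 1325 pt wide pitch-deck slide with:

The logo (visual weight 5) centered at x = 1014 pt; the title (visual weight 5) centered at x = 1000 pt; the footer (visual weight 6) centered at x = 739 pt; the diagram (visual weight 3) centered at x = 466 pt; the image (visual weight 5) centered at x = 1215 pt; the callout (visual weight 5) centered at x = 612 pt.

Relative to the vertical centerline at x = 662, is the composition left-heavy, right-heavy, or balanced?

Σw = 5 + 5 + 6 + 3 + 5 + 5 = 29.
x: (5·1014 + 5·1000 + 6·739 + 3·466 + 5·1215 + 5·612) / 29 = 25037 / 29 ≈ 863.34
863.3 vs midline 662 → right-heavy.

right-heavy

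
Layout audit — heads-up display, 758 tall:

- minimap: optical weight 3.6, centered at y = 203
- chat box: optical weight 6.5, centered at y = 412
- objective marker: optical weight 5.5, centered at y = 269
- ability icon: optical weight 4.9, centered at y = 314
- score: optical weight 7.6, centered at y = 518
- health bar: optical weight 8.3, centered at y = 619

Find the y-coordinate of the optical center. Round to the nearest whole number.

y ≈ 426

Σw = 3.6 + 6.5 + 5.5 + 4.9 + 7.6 + 8.3 = 36.4.
Σw·y = 15501.4; ȳ = 15501.4/36.4 ≈ 425.86.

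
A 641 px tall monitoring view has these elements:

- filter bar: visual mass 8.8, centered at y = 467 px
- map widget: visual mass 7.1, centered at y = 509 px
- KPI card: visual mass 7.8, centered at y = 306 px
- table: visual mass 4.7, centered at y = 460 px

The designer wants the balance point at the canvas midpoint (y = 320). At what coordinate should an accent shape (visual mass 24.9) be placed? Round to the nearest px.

y ≈ 192

After adding the accent shape, total weight = 8.8 + 7.1 + 7.8 + 4.7 + 24.9 = 53.3.
y: need Σw·y = 53.3·320 = 17056.0. Existing = 8.8·467 + 7.1·509 + 7.8·306 + 4.7·460 = 12272.3. Remainder 4783.7 / 24.9 ≈ 192.12.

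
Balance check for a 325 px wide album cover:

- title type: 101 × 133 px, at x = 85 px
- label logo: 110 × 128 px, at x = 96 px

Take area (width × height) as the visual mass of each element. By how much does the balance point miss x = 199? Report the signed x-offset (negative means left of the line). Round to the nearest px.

≈ -108 px

Areas: title type 101·133 = 13433, label logo 110·128 = 14080. Total weight = 27513.
x: (13433·85 + 14080·96) / 27513 = 2493485 / 27513 ≈ 90.63
Against x = 199, that's 90.63 − 199 = -108.37.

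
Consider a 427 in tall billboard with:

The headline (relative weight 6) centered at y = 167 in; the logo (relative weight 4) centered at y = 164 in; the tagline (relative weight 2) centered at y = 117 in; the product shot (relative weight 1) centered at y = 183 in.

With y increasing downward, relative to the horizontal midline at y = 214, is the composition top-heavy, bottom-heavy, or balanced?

top-heavy

Total weight = 6 + 4 + 2 + 1 = 13.
Σw·y = 6·167 + 4·164 + 2·117 + 1·183 = 2075, so ȳ = 2075/13 ≈ 159.62.
159.6 vs midline 214 → top-heavy.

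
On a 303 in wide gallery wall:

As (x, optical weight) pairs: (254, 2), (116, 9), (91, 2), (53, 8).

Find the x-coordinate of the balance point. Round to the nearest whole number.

x ≈ 103

Σw = 2 + 9 + 2 + 8 = 21.
x: (2·254 + 9·116 + 2·91 + 8·53) / 21 = 2158 / 21 ≈ 102.76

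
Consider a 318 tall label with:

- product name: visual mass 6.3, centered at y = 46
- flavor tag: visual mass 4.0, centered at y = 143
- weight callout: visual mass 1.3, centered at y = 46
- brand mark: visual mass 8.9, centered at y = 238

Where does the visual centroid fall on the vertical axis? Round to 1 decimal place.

Weights sum to 6.3 + 4.0 + 1.3 + 8.9 = 20.5.
y-moment: 6.3·46 + 4.0·143 + 1.3·46 + 8.9·238 = 3039.8; centroid 3039.8/20.5 ≈ 148.28.

y ≈ 148.3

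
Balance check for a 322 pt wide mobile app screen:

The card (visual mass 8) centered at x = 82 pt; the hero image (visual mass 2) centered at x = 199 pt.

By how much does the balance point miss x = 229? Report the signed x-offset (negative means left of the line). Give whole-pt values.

Total weight = 8 + 2 = 10.
Σw·x = 8·82 + 2·199 = 1054, so x̄ = 1054/10 ≈ 105.40.
Against x = 229, that's 105.40 − 229 = -123.60.

≈ -124 pt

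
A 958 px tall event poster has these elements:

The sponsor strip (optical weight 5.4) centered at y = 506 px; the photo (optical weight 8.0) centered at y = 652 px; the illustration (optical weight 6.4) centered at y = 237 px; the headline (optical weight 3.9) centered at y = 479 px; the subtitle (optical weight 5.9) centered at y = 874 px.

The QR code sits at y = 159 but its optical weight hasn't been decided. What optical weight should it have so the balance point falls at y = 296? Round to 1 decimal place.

Fixed elements: Σw = 5.4 + 8.0 + 6.4 + 3.9 + 5.9 = 29.6, Σw·y = 5.4·506 + 8.0·652 + 6.4·237 + 3.9·479 + 5.9·874 = 16489.9.
Set Σw·y/Σw = 296: (16489.9 + 159w) = 296·(29.6 + w).
Rearranging, w·(159 − 296) = 296·29.6 − 16489.9 = -7728.3, so w ≈ -7728.3/-137 = 56.41.

w ≈ 56.4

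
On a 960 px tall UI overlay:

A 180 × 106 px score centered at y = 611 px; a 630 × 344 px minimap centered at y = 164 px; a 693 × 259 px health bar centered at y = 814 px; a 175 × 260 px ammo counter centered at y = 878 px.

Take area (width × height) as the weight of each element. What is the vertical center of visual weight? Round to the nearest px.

y ≈ 506

Areas → weights: score 180·106 = 19080, minimap 630·344 = 216720, health bar 693·259 = 179487, ammo counter 175·260 = 45500; Σw = 460787.
y-moment: 19080·611 + 216720·164 + 179487·814 + 45500·878 = 233251378; centroid 233251378/460787 ≈ 506.20.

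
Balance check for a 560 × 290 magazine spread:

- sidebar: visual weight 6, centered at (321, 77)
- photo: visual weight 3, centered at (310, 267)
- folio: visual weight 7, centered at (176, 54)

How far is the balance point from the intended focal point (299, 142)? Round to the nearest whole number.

Σw = 6 + 3 + 7 = 16.
x-moment: 6·321 + 3·310 + 7·176 = 4088; centroid 4088/16 ≈ 255.50.
y-moment: 6·77 + 3·267 + 7·54 = 1641; centroid 1641/16 ≈ 102.56.
Relative to (299, 142): Δ = (-43.50, -39.44); |Δ| = √(-43.50² + -39.44²) ≈ 58.72.

≈ 59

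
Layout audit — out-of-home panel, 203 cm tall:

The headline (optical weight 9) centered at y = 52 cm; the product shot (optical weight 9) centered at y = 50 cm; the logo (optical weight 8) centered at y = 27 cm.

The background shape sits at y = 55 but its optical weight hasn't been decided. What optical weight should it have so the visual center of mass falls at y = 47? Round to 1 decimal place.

Fixed elements: Σw = 9 + 9 + 8 = 26, Σw·y = 9·52 + 9·50 + 8·27 = 1134.
For the centroid to hit 47: (1134 + w·55) / (26 + w) = 47.
So w = (47·26 − 1134)/(55 − 47) = 88/8 ≈ 11.00.

w ≈ 11.0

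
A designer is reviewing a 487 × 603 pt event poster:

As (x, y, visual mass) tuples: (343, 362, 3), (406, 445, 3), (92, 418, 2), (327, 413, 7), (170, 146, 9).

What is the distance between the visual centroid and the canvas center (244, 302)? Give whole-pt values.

≈ 19 pt

Weights sum to 3 + 3 + 2 + 7 + 9 = 24.
x-moment: 3·343 + 3·406 + 2·92 + 7·327 + 9·170 = 6250; centroid 6250/24 ≈ 260.42.
y-moment: 3·362 + 3·445 + 2·418 + 7·413 + 9·146 = 7462; centroid 7462/24 ≈ 310.92.
Relative to (244, 302): Δ = (16.42, 8.92); |Δ| = √(16.42² + 8.92²) ≈ 18.68.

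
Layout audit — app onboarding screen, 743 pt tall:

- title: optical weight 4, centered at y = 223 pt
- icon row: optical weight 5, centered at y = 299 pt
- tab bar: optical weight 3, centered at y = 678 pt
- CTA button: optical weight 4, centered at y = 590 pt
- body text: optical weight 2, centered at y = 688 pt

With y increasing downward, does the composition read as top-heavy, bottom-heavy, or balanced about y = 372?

Weights sum to 4 + 5 + 3 + 4 + 2 = 18.
Σw·y = 4·223 + 5·299 + 3·678 + 4·590 + 2·688 = 8157, so ȳ = 8157/18 ≈ 453.17.
453.2 lies below (larger y than) the midline 372, so the layout is bottom-heavy.

bottom-heavy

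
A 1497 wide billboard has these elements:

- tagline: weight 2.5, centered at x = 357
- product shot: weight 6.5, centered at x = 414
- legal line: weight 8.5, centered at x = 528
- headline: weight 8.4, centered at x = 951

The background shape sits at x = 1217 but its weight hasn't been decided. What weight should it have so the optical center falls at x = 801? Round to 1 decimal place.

Existing Σw = 25.9 (2.5 + 6.5 + 8.5 + 8.4); existing moment 2.5·357 + 6.5·414 + 8.5·528 + 8.4·951 = 16059.9.
For the centroid to hit 801: (16059.9 + w·1217) / (25.9 + w) = 801.
Rearranging, w·(1217 − 801) = 801·25.9 − 16059.9 = 4686.0, so w ≈ 4686.0/416 = 11.26.

w ≈ 11.3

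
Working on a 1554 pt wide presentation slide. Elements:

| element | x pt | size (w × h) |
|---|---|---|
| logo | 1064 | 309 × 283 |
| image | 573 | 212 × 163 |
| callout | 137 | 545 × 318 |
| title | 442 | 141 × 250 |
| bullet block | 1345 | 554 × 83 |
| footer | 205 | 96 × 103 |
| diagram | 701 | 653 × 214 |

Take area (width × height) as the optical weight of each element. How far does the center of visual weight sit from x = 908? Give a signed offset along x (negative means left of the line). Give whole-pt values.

≈ -311 pt

Areas: logo 309·283 = 87447, image 212·163 = 34556, callout 545·318 = 173310, title 141·250 = 35250, bullet block 554·83 = 45982, footer 96·103 = 9888, diagram 653·214 = 139742. Total weight = 526175.
x: (87447·1064 + 34556·573 + 173310·137 + 35250·442 + 45982·1345 + 9888·205 + 139742·701) / 526175 = 314000138 / 526175 ≈ 596.76
Against x = 908, that's 596.76 − 908 = -311.24.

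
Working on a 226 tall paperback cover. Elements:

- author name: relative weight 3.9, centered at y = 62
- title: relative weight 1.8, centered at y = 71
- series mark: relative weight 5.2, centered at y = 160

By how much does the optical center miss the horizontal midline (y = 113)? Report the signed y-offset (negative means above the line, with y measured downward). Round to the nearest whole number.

Σw = 3.9 + 1.8 + 5.2 = 10.9.
y: (3.9·62 + 1.8·71 + 5.2·160) / 10.9 = 1201.6 / 10.9 ≈ 110.24
Offset from y = 113: 110.24 − 113 ≈ -2.76.

≈ -3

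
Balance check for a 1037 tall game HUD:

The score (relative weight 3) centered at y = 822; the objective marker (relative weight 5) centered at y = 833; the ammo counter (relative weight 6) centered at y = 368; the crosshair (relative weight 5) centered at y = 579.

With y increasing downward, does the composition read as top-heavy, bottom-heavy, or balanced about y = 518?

Σw = 3 + 5 + 6 + 5 = 19.
y: (3·822 + 5·833 + 6·368 + 5·579) / 19 = 11734 / 19 ≈ 617.58
617.6 lies below (larger y than) the midline 518, so the layout is bottom-heavy.

bottom-heavy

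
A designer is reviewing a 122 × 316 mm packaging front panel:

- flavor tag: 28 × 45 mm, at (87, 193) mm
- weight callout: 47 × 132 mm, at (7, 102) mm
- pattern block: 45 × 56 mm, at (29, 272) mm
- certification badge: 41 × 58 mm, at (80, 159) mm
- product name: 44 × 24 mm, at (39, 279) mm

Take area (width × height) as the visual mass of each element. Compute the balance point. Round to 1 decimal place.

Taking area as weight: flavor tag 28·45 = 1260, weight callout 47·132 = 6204, pattern block 45·56 = 2520, certification badge 41·58 = 2378, product name 44·24 = 1056. Sum 13418.
x: (1260·87 + 6204·7 + 2520·29 + 2378·80 + 1056·39) / 13418 = 457552 / 13418 ≈ 34.10
y: (1260·193 + 6204·102 + 2520·272 + 2378·159 + 1056·279) / 13418 = 2234154 / 13418 ≈ 166.50

(34.1, 166.5)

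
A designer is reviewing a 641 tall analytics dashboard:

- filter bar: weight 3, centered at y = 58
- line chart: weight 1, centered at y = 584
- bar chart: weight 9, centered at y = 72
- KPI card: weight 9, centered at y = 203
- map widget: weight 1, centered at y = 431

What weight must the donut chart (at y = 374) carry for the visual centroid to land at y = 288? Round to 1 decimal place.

w ≈ 34.4

Fixed elements: Σw = 3 + 1 + 9 + 9 + 1 = 23, Σw·y = 3·58 + 1·584 + 9·72 + 9·203 + 1·431 = 3664.
Balance at y = 288 requires (3664 + w·374) / (23 + w) = 288.
Solving: w = (288·23 − 3664) / (374 − 288) = 2960 / 86 ≈ 34.42.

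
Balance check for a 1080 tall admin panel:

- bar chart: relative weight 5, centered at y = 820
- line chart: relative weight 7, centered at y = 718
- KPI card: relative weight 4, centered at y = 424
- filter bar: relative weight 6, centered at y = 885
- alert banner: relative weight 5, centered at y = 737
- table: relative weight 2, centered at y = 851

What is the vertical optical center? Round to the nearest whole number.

y ≈ 742

Σw = 5 + 7 + 4 + 6 + 5 + 2 = 29.
y-moment: 5·820 + 7·718 + 4·424 + 6·885 + 5·737 + 2·851 = 21519; centroid 21519/29 ≈ 742.03.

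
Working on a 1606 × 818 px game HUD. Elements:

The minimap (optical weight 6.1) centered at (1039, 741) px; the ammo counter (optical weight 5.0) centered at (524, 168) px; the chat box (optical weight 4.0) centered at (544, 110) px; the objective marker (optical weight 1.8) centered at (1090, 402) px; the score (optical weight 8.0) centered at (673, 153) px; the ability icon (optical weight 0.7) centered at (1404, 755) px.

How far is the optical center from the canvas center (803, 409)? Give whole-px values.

Σw = 6.1 + 5.0 + 4.0 + 1.8 + 8.0 + 0.7 = 25.6.
Σw·x = 19462.7; x̄ = 19462.7/25.6 ≈ 760.26.
Σw·y = 8276.2; ȳ = 8276.2/25.6 ≈ 323.29.
From (803, 409): dx = -42.74, dy = -85.71, so the distance is √(dx²+dy²) ≈ 95.78.

≈ 96 px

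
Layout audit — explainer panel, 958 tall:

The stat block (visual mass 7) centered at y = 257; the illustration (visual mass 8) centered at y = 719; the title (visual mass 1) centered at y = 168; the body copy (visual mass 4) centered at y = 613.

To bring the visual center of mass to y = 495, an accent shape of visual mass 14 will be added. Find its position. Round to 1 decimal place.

New total weight: (7 + 8 + 1 + 4) + 14 = 34.
y: need Σw·y = 34·495 = 16830. Existing = 7·257 + 8·719 + 1·168 + 4·613 = 10171. Remainder 6659 / 14 ≈ 475.64.

y ≈ 475.6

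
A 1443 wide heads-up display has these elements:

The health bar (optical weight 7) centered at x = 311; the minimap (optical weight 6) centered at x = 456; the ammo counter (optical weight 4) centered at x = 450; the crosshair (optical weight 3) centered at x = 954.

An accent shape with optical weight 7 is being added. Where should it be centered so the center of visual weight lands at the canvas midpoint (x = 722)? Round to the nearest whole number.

New total weight: (7 + 6 + 4 + 3) + 7 = 27.
x: target moment 27×722 = 19494; current 7·311 + 6·456 + 4·450 + 3·954 = 9575; the accent shape supplies 9919, so x = 9919/7 ≈ 1417.00.

x ≈ 1417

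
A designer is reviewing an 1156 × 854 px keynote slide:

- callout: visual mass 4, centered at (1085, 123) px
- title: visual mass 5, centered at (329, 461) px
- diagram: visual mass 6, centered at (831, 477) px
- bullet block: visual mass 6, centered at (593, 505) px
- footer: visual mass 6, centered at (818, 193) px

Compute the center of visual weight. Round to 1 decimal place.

Weights sum to 4 + 5 + 6 + 6 + 6 = 27.
x-moment: 4·1085 + 5·329 + 6·831 + 6·593 + 6·818 = 19437; centroid 19437/27 ≈ 719.89.
y-moment: 4·123 + 5·461 + 6·477 + 6·505 + 6·193 = 9847; centroid 9847/27 ≈ 364.70.

(719.9, 364.7)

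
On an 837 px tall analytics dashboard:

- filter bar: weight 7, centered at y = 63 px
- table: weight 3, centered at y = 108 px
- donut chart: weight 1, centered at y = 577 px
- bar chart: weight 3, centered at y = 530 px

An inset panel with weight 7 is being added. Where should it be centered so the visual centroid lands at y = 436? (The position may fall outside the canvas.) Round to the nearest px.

After adding the inset panel, total weight = 7 + 3 + 1 + 3 + 7 = 21.
Along y: (2932 + 7·y) / 21 = 436 (existing moment 7·63 + 3·108 + 1·577 + 3·530 = 2932) ⇒ y = (9156 − 2932) / 7 ≈ 889.14.

y ≈ 889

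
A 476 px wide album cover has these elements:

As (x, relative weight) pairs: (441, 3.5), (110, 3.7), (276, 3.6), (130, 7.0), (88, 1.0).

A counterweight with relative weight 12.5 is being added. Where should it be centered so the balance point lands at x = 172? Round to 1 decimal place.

x ≈ 115.3

New total weight: (3.5 + 3.7 + 3.6 + 7.0 + 1.0) + 12.5 = 31.3.
x: target moment 31.3×172 = 5383.6; current 3.5·441 + 3.7·110 + 3.6·276 + 7.0·130 + 1.0·88 = 3942.1; the counterweight supplies 1441.5, so x = 1441.5/12.5 ≈ 115.32.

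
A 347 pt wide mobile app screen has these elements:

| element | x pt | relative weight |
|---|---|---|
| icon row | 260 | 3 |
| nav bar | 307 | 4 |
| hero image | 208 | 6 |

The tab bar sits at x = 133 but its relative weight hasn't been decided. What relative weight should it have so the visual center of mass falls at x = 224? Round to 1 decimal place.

Known weights sum to 3 + 4 + 6 = 13; their moment is 3·260 + 4·307 + 6·208 = 3256.
Set Σw·x/Σw = 224: (3256 + 133w) = 224·(13 + w).
Rearranging, w·(133 − 224) = 224·13 − 3256 = -344, so w ≈ -344/-91 = 3.78.

w ≈ 3.8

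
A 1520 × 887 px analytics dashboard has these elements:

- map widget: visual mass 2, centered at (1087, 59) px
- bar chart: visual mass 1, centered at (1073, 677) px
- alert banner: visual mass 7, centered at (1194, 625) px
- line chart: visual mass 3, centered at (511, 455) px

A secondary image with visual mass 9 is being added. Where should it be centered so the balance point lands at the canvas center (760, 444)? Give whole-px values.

New total weight: (2 + 1 + 7 + 3) + 9 = 22.
x: target moment 22×760 = 16720; current 2·1087 + 1·1073 + 7·1194 + 3·511 = 13138; the secondary image supplies 3582, so x = 3582/9 ≈ 398.00.
y: target moment 22×444 = 9768; current 2·59 + 1·677 + 7·625 + 3·455 = 6535; the secondary image supplies 3233, so y = 3233/9 ≈ 359.22.

(398, 359)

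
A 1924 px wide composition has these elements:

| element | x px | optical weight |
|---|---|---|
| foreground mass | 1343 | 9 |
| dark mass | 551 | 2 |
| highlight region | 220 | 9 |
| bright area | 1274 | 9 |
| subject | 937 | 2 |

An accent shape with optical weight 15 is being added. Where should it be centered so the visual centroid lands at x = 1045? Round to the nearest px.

With the accent shape, Σw becomes 9 + 2 + 9 + 9 + 2 + 15 = 46.
x: target moment 46×1045 = 48070; current 9·1343 + 2·551 + 9·220 + 9·1274 + 2·937 = 28509; the accent shape supplies 19561, so x = 19561/15 ≈ 1304.07.

x ≈ 1304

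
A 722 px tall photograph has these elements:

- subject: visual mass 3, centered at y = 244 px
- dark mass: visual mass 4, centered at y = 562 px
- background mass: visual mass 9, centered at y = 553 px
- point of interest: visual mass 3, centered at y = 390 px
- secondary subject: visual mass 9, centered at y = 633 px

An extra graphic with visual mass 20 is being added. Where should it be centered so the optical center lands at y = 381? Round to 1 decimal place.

New total weight: (3 + 4 + 9 + 3 + 9) + 20 = 48.
y: target moment 48×381 = 18288; current 3·244 + 4·562 + 9·553 + 3·390 + 9·633 = 14824; the extra graphic supplies 3464, so y = 3464/20 ≈ 173.20.

y ≈ 173.2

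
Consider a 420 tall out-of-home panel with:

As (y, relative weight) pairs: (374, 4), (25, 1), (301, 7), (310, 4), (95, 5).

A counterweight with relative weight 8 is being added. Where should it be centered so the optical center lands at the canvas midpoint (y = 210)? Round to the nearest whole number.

New total weight: (4 + 1 + 7 + 4 + 5) + 8 = 29.
Along y: (5343 + 8·y) / 29 = 210 (existing moment 4·374 + 1·25 + 7·301 + 4·310 + 5·95 = 5343) ⇒ y = (6090 − 5343) / 8 ≈ 93.38.

y ≈ 93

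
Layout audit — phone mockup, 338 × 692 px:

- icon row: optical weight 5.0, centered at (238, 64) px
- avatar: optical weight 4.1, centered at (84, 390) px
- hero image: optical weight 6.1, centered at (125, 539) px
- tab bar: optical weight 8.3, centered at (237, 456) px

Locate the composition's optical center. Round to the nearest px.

Weights sum to 5.0 + 4.1 + 6.1 + 8.3 = 23.5.
Σw·x = 5.0·238 + 4.1·84 + 6.1·125 + 8.3·237 = 4264.0, so x̄ = 4264.0/23.5 ≈ 181.45.
Σw·y = 5.0·64 + 4.1·390 + 6.1·539 + 8.3·456 = 8991.7, so ȳ = 8991.7/23.5 ≈ 382.63.

(181, 383)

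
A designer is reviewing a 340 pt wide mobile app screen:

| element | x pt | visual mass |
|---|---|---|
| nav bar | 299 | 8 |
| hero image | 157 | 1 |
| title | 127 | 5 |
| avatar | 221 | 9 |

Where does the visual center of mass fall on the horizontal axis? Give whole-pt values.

x ≈ 225

Weights sum to 8 + 1 + 5 + 9 = 23.
x-moment: 8·299 + 1·157 + 5·127 + 9·221 = 5173; centroid 5173/23 ≈ 224.91.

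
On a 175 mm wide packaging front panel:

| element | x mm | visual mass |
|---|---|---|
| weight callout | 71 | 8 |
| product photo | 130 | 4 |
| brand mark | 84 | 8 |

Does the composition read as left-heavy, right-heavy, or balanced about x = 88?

balanced

Weights sum to 8 + 4 + 8 = 20.
x: (8·71 + 4·130 + 8·84) / 20 = 1760 / 20 ≈ 88.00
88.00 = 88 exactly: balanced.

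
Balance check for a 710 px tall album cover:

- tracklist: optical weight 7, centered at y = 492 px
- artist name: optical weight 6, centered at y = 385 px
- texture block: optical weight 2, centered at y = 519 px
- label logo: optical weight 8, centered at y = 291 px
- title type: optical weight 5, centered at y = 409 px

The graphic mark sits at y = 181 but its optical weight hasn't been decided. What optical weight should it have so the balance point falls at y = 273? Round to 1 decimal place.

Existing Σw = 28 (7 + 6 + 2 + 8 + 5); existing moment 7·492 + 6·385 + 2·519 + 8·291 + 5·409 = 11165.
For the centroid to hit 273: (11165 + w·181) / (28 + w) = 273.
Solving: w = (273·28 − 11165) / (181 − 273) = -3521 / -92 ≈ 38.27.

w ≈ 38.3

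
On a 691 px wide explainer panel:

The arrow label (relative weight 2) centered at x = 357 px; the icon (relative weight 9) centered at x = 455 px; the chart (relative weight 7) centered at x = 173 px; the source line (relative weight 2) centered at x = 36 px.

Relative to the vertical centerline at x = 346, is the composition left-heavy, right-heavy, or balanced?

Total weight = 2 + 9 + 7 + 2 = 20.
x-moment: 2·357 + 9·455 + 7·173 + 2·36 = 6092; centroid 6092/20 ≈ 304.60.
Since 304.6 is left of 346, the composition reads left-heavy.

left-heavy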